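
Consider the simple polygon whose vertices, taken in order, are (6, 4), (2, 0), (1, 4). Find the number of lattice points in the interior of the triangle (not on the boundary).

6

By the shoelace formula, twice the signed area is |(6·0 − 2·4) + (2·4 − 1·0) + (1·4 − 6·4)| = 20, so the area is 10.
Along each edge there are gcd(|Δx|,|Δy|)+1 lattice points, so counting each shared vertex once the boundary has gcd(4,4) + gcd(1,4) + gcd(5,0) = 4+1+5 = 10.
By Pick's theorem A = I + B/2 − 1, so I = 10 − 10/2 + 1 = 6.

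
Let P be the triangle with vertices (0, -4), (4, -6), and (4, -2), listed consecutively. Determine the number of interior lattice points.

The shoelace formula gives twice the area as |(0·(-6) − 4·(-4)) + (4·(-2) − 4·(-6)) + (4·(-4) − 0·(-2))| = 16, so the area is 8.
Summing gcd(|Δx|,|Δy|) over the edges gives the boundary count: gcd(4,2) + gcd(0,4) + gcd(4,2) = 2+4+2 = 8.
Pick's theorem gives I = A − B/2 + 1 = 8 − 8/2 + 1 = 5.

5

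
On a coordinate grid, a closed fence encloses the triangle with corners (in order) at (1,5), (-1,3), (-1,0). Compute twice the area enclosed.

6

By the shoelace formula, twice the signed area is |(1·3 − (-1)·5) + ((-1)·0 − (-1)·3) + ((-1)·5 − 1·0)| = 6, so the area is 3.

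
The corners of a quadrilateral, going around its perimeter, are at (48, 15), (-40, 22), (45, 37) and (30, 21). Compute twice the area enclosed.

1537

Using the shoelace formula, 2A = |[48·22 − (-40)·15] + [(-40)·37 − 45·22] + [45·21 − 30·37] + [30·15 − 48·21]| = 1537, so the area is 1537/2.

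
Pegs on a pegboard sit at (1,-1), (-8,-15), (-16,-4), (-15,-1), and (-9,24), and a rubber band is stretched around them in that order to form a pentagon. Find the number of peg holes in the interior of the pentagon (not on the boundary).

326

By the shoelace formula, twice the signed area is |[1·(-15) − (-8)·(-1)] + [(-8)·(-4) − (-16)·(-15)] + [(-16)·(-1) − (-15)·(-4)] + [(-15)·24 − (-9)·(-1)] + [(-9)·(-1) − 1·24]| = 659, so the area is 659/2.
Along each edge there are gcd(|Δx|,|Δy|)+1 lattice points, so counting each shared vertex once the boundary has gcd(9,14) + gcd(8,11) + gcd(1,3) + gcd(6,25) + gcd(10,25) = 1+1+1+1+5 = 9.
By Pick's theorem A = I + B/2 − 1, so I = 659/2 − 9/2 + 1 = 326.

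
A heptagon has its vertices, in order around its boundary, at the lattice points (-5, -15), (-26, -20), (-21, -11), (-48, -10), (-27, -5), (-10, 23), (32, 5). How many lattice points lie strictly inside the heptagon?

1337

The shoelace formula gives twice the area as |[(-5)·(-20) − (-26)·(-15)] + [(-26)·(-11) − (-21)·(-20)] + [(-21)·(-10) − (-48)·(-11)] + [(-48)·(-5) − (-27)·(-10)] + [(-27)·23 − (-10)·(-5)] + [(-10)·5 − 32·23] + [32·(-15) − (-5)·5]| = 2684, so the area is 1342.
Summing gcd(|Δx|,|Δy|) over the edges gives the boundary count: gcd(21,5) + gcd(5,9) + gcd(27,1) + gcd(21,5) + gcd(17,28) + gcd(42,18) + gcd(37,20) = 1+1+1+1+1+6+1 = 12.
Pick's theorem gives I = A − B/2 + 1 = 1342 − 12/2 + 1 = 1337.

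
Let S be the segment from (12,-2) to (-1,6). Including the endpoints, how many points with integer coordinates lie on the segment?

The number of lattice points on a segment between lattice points is gcd(|Δx|,|Δy|) + 1 = gcd(13,8) + 1 = 1 + 1 = 2.

2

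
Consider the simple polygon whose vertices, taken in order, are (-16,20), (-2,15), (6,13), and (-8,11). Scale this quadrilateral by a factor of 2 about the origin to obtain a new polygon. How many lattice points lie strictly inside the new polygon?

255

By the shoelace formula, twice the signed area is |((-16)·15 − (-2)·20) + ((-2)·13 − 6·15) + (6·11 − (-8)·13) + ((-8)·20 − (-16)·11)| = 130, so the area is 65.
The number of boundary lattice points is Σ gcd(|Δx|,|Δy|) = gcd(14,5) + gcd(8,2) + gcd(14,2) + gcd(8,9) = 1+2+2+1 = 6.
Scaling by 2 multiplies the area by 2² = 4 (so the new area is 260) and multiplies the boundary lattice-point count by 2, giving 12.
By Pick's theorem, the interior count of the dilated polygon is 260 − 12/2 + 1 = 255.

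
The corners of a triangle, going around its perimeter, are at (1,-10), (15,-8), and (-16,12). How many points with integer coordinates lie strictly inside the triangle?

By the shoelace formula, twice the signed area is |[1·(-8) − 15·(-10)] + [15·12 − (-16)·(-8)] + [(-16)·(-10) − 1·12]| = 342, so the area is 171.
Summing gcd(|Δx|,|Δy|) over the edges gives the boundary count: gcd(14,2) + gcd(31,20) + gcd(17,22) = 2+1+1 = 4.
By Pick's theorem A = I + B/2 − 1, so I = 171 − 4/2 + 1 = 170.

170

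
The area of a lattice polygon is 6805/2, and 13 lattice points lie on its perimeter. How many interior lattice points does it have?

3397

From Pick's theorem, I = A − B/2 + 1 = 6805/2 − 13/2 + 1 = 3397.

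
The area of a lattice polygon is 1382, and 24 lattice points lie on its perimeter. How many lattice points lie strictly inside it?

1371

From Pick's theorem, I = A − B/2 + 1 = 1382 − 24/2 + 1 = 1371.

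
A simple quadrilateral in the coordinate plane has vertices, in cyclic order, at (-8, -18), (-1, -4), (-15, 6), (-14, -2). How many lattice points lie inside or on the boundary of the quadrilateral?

156

By the shoelace formula, twice the signed area is |[(-8)·(-4) − (-1)·(-18)] + [(-1)·6 − (-15)·(-4)] + [(-15)·(-2) − (-14)·6] + [(-14)·(-18) − (-8)·(-2)]| = 298, so the area is 149.
Summing gcd(|Δx|,|Δy|) over the edges gives the boundary count: gcd(7,14) + gcd(14,10) + gcd(1,8) + gcd(6,16) = 7+2+1+2 = 12.
Pick's theorem gives I = A − B/2 + 1 = 149 − 12/2 + 1 = 144, so the closed region contains I + B = 144 + 12 = 156 lattice points.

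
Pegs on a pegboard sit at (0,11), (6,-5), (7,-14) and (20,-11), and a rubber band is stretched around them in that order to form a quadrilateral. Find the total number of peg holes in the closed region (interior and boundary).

158

Using the shoelace formula, 2A = |(0·(-5) − 6·11) + (6·(-14) − 7·(-5)) + (7·(-11) − 20·(-14)) + (20·11 − 0·(-11))| = 308, so the area is 154.
Along each edge there are gcd(|Δx|,|Δy|)+1 lattice points, so counting each shared vertex once the boundary has gcd(6,16) + gcd(1,9) + gcd(13,3) + gcd(20,22) = 2+1+1+2 = 6.
Pick's theorem gives I = A − B/2 + 1 = 154 − 6/2 + 1 = 152, so the closed region contains I + B = 152 + 6 = 158 lattice points.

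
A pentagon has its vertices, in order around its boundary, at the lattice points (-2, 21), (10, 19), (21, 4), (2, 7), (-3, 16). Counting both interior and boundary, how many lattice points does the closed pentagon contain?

227

By the shoelace formula, twice the signed area is |[(-2)·19 − 10·21] + [10·4 − 21·19] + [21·7 − 2·4] + [2·16 − (-3)·7] + [(-3)·21 − (-2)·16]| = 446, so the area is 223.
Along each edge there are gcd(|Δx|,|Δy|)+1 lattice points, so counting each shared vertex once the boundary has gcd(12,2) + gcd(11,15) + gcd(19,3) + gcd(5,9) + gcd(1,5) = 2+1+1+1+1 = 6.
Pick's theorem gives I = A − B/2 + 1 = 223 − 6/2 + 1 = 221, so the closed region contains I + B = 221 + 6 = 227 lattice points.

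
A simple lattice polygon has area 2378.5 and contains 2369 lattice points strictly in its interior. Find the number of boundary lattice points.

Pick's theorem gives A = I + B/2 − 1, so B = 2(A − I + 1) = 2(2378.5 − 2369 + 1) = 21.

21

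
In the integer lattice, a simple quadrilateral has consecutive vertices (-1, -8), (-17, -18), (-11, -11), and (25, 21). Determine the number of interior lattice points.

129

Using the shoelace formula, 2A = |((-1)·(-18) − (-17)·(-8)) + ((-17)·(-11) − (-11)·(-18)) + ((-11)·21 − 25·(-11)) + (25·(-8) − (-1)·21)| = 264, so the area is 132.
Summing gcd(|Δx|,|Δy|) over the edges gives the boundary count: gcd(16,10) + gcd(6,7) + gcd(36,32) + gcd(26,29) = 2+1+4+1 = 8.
Pick's theorem gives I = A − B/2 + 1 = 132 − 8/2 + 1 = 129.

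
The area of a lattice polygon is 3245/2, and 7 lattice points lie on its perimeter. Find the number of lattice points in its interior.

Pick's theorem A = I + B/2 − 1 rearranges to I = A − B/2 + 1 = 3245/2 − 7/2 + 1 = 1620.

1620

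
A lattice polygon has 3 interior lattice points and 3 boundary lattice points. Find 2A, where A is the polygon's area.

7

Pick's theorem states A = I + B/2 − 1, so A = 3 + 3/2 − 1 = 7/2.
Hence 2A = 7.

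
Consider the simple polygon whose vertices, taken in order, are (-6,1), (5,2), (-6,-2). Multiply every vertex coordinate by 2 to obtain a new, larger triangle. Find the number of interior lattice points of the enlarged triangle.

The shoelace formula gives twice the area as |[(-6)·2 − 5·1] + [5·(-2) − (-6)·2] + [(-6)·1 − (-6)·(-2)]| = 33, so the area is 16.5.
Along each edge there are gcd(|Δx|,|Δy|)+1 lattice points, so counting each shared vertex once the boundary has gcd(11,1) + gcd(11,4) + gcd(0,3) = 1+1+3 = 5.
Scaling by 2 multiplies the area by 2² = 4 (so the new area is 66) and multiplies the boundary lattice-point count by 2, giving 10.
By Pick's theorem, the interior count of the dilated polygon is 66 − 10/2 + 1 = 62.

62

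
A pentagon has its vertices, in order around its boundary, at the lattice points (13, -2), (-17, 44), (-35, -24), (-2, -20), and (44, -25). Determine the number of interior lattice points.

The shoelace formula gives twice the area as |(13·44 − (-17)·(-2)) + ((-17)·(-24) − (-35)·44) + ((-35)·(-20) − (-2)·(-24)) + ((-2)·(-25) − 44·(-20)) + (44·(-2) − 13·(-25))| = 4305, so the area is 4305/2.
Along each edge there are gcd(|Δx|,|Δy|)+1 lattice points, so counting each shared vertex once the boundary has gcd(30,46) + gcd(18,68) + gcd(33,4) + gcd(46,5) + gcd(31,23) = 2+2+1+1+1 = 7.
Pick's theorem gives I = A − B/2 + 1 = 4305/2 − 7/2 + 1 = 2150.

2150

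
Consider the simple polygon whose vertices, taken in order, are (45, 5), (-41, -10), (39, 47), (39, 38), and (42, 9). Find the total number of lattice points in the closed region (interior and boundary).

1794

Using the shoelace formula, 2A = |[45·(-10) − (-41)·5] + [(-41)·47 − 39·(-10)] + [39·38 − 39·47] + [39·9 − 42·38] + [42·5 − 45·9]| = 3573, so the area is 1786.5.
The number of boundary lattice points is Σ gcd(|Δx|,|Δy|) = gcd(86,15) + gcd(80,57) + gcd(0,9) + gcd(3,29) + gcd(3,4) = 1+1+9+1+1 = 13.
Pick's theorem gives I = A − B/2 + 1 = 1786.5 − 13/2 + 1 = 1781, so the closed region contains I + B = 1781 + 13 = 1794 lattice points.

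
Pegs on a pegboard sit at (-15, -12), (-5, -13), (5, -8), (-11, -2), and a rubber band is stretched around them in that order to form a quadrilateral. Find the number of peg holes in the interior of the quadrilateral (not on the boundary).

118

The shoelace formula gives twice the area as |[(-15)·(-13) − (-5)·(-12)] + [(-5)·(-8) − 5·(-13)] + [5·(-2) − (-11)·(-8)] + [(-11)·(-12) − (-15)·(-2)]| = 244, so the area is 122.
Along each edge there are gcd(|Δx|,|Δy|)+1 lattice points, so counting each shared vertex once the boundary has gcd(10,1) + gcd(10,5) + gcd(16,6) + gcd(4,10) = 1+5+2+2 = 10.
By Pick's theorem A = I + B/2 − 1, so I = 122 − 10/2 + 1 = 118.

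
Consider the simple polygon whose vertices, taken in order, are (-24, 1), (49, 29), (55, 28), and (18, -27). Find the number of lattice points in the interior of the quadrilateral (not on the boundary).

Using the shoelace formula, 2A = |((-24)·29 − 49·1) + (49·28 − 55·29) + (55·(-27) − 18·28) + (18·1 − (-24)·(-27))| = 3587, so the area is 1793.5.
The number of boundary lattice points is Σ gcd(|Δx|,|Δy|) = gcd(73,28) + gcd(6,1) + gcd(37,55) + gcd(42,28) = 1+1+1+14 = 17.
Pick's theorem gives I = A − B/2 + 1 = 1793.5 − 17/2 + 1 = 1786.

1786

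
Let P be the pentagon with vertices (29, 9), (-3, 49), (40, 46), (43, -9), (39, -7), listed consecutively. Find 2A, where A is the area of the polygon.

Using the shoelace formula, 2A = |[29·49 − (-3)·9] + [(-3)·46 − 40·49] + [40·(-9) − 43·46] + [43·(-7) − 39·(-9)] + [39·9 − 29·(-7)]| = 2384, so the area is 1192.

2384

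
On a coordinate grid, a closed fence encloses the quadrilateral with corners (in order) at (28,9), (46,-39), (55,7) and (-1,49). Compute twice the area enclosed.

Using the shoelace formula, 2A = |[28·(-39) − 46·9] + [46·7 − 55·(-39)] + [55·49 − (-1)·7] + [(-1)·9 − 28·49]| = 2282, so the area is 1141.

2282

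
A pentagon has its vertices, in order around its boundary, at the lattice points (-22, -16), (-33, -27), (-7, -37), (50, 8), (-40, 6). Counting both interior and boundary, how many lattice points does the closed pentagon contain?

Using the shoelace formula, 2A = |((-22)·(-27) − (-33)·(-16)) + ((-33)·(-37) − (-7)·(-27)) + ((-7)·8 − 50·(-37)) + (50·6 − (-40)·8) + ((-40)·(-16) − (-22)·6)| = 4284, so the area is 2142.
Along each edge there are gcd(|Δx|,|Δy|)+1 lattice points, so counting each shared vertex once the boundary has gcd(11,11) + gcd(26,10) + gcd(57,45) + gcd(90,2) + gcd(18,22) = 11+2+3+2+2 = 20.
Pick's theorem gives I = A − B/2 + 1 = 2142 − 20/2 + 1 = 2133, so the closed region contains I + B = 2133 + 20 = 2153 lattice points.

2153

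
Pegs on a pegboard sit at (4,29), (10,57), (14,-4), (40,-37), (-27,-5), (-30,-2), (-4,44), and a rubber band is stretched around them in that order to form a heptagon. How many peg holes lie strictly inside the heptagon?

The shoelace formula gives twice the area as |(4·57 − 10·29) + (10·(-4) − 14·57) + (14·(-37) − 40·(-4)) + (40·(-5) − (-27)·(-37)) + ((-27)·(-2) − (-30)·(-5)) + ((-30)·44 − (-4)·(-2)) + ((-4)·29 − 4·44)| = 4173, so the area is 4173/2.
Summing gcd(|Δx|,|Δy|) over the edges gives the boundary count: gcd(6,28) + gcd(4,61) + gcd(26,33) + gcd(67,32) + gcd(3,3) + gcd(26,46) + gcd(8,15) = 2+1+1+1+3+2+1 = 11.
By Pick's theorem A = I + B/2 − 1, so I = 4173/2 − 11/2 + 1 = 2082.

2082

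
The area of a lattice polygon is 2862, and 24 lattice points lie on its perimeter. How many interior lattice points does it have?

2851

From Pick's theorem, I = A − B/2 + 1 = 2862 − 24/2 + 1 = 2851.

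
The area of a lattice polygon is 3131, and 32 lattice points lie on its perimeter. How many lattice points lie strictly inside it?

From Pick's theorem, I = A − B/2 + 1 = 3131 − 32/2 + 1 = 3116.

3116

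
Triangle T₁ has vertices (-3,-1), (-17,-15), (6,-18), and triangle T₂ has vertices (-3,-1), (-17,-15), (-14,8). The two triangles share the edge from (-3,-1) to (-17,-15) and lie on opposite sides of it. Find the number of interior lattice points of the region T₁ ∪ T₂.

The union is the simple quadrilateral with vertices (-3,-1), (6,-18), (-17,-15), (-14,8) in order.
By the shoelace formula, twice the signed area is |((-3)·(-18) − 6·(-1)) + (6·(-15) − (-17)·(-18)) + ((-17)·8 − (-14)·(-15)) + ((-14)·(-1) − (-3)·8)| = 644, so the area is 322.
Summing gcd(|Δx|,|Δy|) over the edges gives the boundary count: gcd(9,17) + gcd(23,3) + gcd(3,23) + gcd(11,9) = 1+1+1+1 = 4.
By Pick's theorem I = A − B/2 + 1 = 322 − 4/2 + 1 = 321.

321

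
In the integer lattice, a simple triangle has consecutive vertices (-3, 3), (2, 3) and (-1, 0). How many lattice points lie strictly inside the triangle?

4

The shoelace formula gives twice the area as |[(-3)·3 − 2·3] + [2·0 − (-1)·3] + [(-1)·3 − (-3)·0]| = 15, so the area is 7.5.
Summing gcd(|Δx|,|Δy|) over the edges gives the boundary count: gcd(5,0) + gcd(3,3) + gcd(2,3) = 5+3+1 = 9.
By Pick's theorem A = I + B/2 − 1, so I = 7.5 − 9/2 + 1 = 4.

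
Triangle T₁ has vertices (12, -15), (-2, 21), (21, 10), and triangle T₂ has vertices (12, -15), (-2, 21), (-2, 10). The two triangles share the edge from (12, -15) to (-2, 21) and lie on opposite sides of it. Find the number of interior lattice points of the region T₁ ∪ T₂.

408

The union is the simple quadrilateral with vertices (12, -15), (21, 10), (-2, 21), (-2, 10) in order.
By the shoelace formula, twice the signed area is |[12·10 − 21·(-15)] + [21·21 − (-2)·10] + [(-2)·10 − (-2)·21] + [(-2)·(-15) − 12·10]| = 828, so the area is 414.
Summing gcd(|Δx|,|Δy|) over the edges gives the boundary count: gcd(9,25) + gcd(23,11) + gcd(0,11) + gcd(14,25) = 1+1+11+1 = 14.
By Pick's theorem I = A − B/2 + 1 = 414 − 14/2 + 1 = 408.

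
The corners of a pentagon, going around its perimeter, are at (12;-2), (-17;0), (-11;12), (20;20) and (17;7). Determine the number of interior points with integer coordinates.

504

By the shoelace formula, twice the signed area is |(12·0 − (-17)·(-2)) + ((-17)·12 − (-11)·0) + ((-11)·20 − 20·12) + (20·7 − 17·20) + (17·(-2) − 12·7)| = 1016, so the area is 508.
The number of boundary lattice points is Σ gcd(|Δx|,|Δy|) = gcd(29,2) + gcd(6,12) + gcd(31,8) + gcd(3,13) + gcd(5,9) = 1+6+1+1+1 = 10.
Pick's theorem gives I = A − B/2 + 1 = 508 − 10/2 + 1 = 504.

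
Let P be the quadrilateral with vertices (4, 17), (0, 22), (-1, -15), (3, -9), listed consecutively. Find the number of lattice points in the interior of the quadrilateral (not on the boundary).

124

Using the shoelace formula, 2A = |(4·22 − 0·17) + (0·(-15) − (-1)·22) + ((-1)·(-9) − 3·(-15)) + (3·17 − 4·(-9))| = 251, so the area is 125.5.
The number of boundary lattice points is Σ gcd(|Δx|,|Δy|) = gcd(4,5) + gcd(1,37) + gcd(4,6) + gcd(1,26) = 1+1+2+1 = 5.
By Pick's theorem A = I + B/2 − 1, so I = 125.5 − 5/2 + 1 = 124.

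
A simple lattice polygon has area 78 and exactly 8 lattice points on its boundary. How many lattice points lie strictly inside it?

75

From Pick's theorem, I = A − B/2 + 1 = 78 − 8/2 + 1 = 75.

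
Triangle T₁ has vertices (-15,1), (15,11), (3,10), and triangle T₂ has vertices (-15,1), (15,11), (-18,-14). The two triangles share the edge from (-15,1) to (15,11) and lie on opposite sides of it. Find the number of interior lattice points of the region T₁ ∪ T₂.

The union is the simple quadrilateral with vertices (-15,1), (3,10), (15,11), (-18,-14) in order.
Using the shoelace formula, 2A = |((-15)·10 − 3·1) + (3·11 − 15·10) + (15·(-14) − (-18)·11) + ((-18)·1 − (-15)·(-14))| = 510, so the area is 255.
The number of boundary lattice points is Σ gcd(|Δx|,|Δy|) = gcd(18,9) + gcd(12,1) + gcd(33,25) + gcd(3,15) = 9+1+1+3 = 14.
By Pick's theorem I = A − B/2 + 1 = 255 − 14/2 + 1 = 249.

249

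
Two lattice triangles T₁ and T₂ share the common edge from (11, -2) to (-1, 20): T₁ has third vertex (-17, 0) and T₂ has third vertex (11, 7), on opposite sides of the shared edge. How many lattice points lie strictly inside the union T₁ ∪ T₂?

The union is the simple quadrilateral with vertices (11, -2), (-17, 0), (-1, 20), (11, 7) in order.
Using the shoelace formula, 2A = |[11·0 − (-17)·(-2)] + [(-17)·20 − (-1)·0] + [(-1)·7 − 11·20] + [11·(-2) − 11·7]| = 700, so the area is 350.
The number of boundary lattice points is Σ gcd(|Δx|,|Δy|) = gcd(28,2) + gcd(16,20) + gcd(12,13) + gcd(0,9) = 2+4+1+9 = 16.
By Pick's theorem I = A − B/2 + 1 = 350 − 16/2 + 1 = 343.

343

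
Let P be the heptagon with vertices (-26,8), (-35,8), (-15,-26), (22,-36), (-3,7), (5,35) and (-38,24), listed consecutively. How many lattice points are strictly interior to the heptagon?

1935

Using the shoelace formula, 2A = |[(-26)·8 − (-35)·8] + [(-35)·(-26) − (-15)·8] + [(-15)·(-36) − 22·(-26)] + [22·7 − (-3)·(-36)] + [(-3)·35 − 5·7] + [5·24 − (-38)·35] + [(-38)·8 − (-26)·24]| = 3890, so the area is 1945.
Summing gcd(|Δx|,|Δy|) over the edges gives the boundary count: gcd(9,0) + gcd(20,34) + gcd(37,10) + gcd(25,43) + gcd(8,28) + gcd(43,11) + gcd(12,16) = 9+2+1+1+4+1+4 = 22.
Pick's theorem gives I = A − B/2 + 1 = 1945 − 22/2 + 1 = 1935.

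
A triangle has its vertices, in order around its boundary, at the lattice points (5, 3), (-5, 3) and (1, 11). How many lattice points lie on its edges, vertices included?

16

Summing gcd(|Δx|,|Δy|) over the edges gives the boundary count: gcd(10,0) + gcd(6,8) + gcd(4,8) = 10+2+4 = 16.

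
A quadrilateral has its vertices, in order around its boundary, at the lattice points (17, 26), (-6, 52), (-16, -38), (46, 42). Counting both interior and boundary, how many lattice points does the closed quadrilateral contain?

By the shoelace formula, twice the signed area is |[17·52 − (-6)·26] + [(-6)·(-38) − (-16)·52] + [(-16)·42 − 46·(-38)] + [46·26 − 17·42]| = 3658, so the area is 1829.
Summing gcd(|Δx|,|Δy|) over the edges gives the boundary count: gcd(23,26) + gcd(10,90) + gcd(62,80) + gcd(29,16) = 1+10+2+1 = 14.
Pick's theorem gives I = A − B/2 + 1 = 1829 − 14/2 + 1 = 1823, so the closed region contains I + B = 1823 + 14 = 1837 lattice points.

1837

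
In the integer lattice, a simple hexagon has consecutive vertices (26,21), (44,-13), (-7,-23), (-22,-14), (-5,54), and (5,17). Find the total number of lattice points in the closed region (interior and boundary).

Using the shoelace formula, 2A = |(26·(-13) − 44·21) + (44·(-23) − (-7)·(-13)) + ((-7)·(-14) − (-22)·(-23)) + ((-22)·54 − (-5)·(-14)) + ((-5)·17 − 5·54) + (5·21 − 26·17)| = 4723, so the area is 4723/2.
Along each edge there are gcd(|Δx|,|Δy|)+1 lattice points, so counting each shared vertex once the boundary has gcd(18,34) + gcd(51,10) + gcd(15,9) + gcd(17,68) + gcd(10,37) + gcd(21,4) = 2+1+3+17+1+1 = 25.
Pick's theorem gives I = A − B/2 + 1 = 4723/2 − 25/2 + 1 = 2350, so the closed region contains I + B = 2350 + 25 = 2375 lattice points.

2375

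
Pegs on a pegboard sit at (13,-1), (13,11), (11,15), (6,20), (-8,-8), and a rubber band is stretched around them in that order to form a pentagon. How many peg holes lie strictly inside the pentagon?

273

By the shoelace formula, twice the signed area is |(13·11 − 13·(-1)) + (13·15 − 11·11) + (11·20 − 6·15) + (6·(-8) − (-8)·20) + ((-8)·(-1) − 13·(-8))| = 584, so the area is 292.
Along each edge there are gcd(|Δx|,|Δy|)+1 lattice points, so counting each shared vertex once the boundary has gcd(0,12) + gcd(2,4) + gcd(5,5) + gcd(14,28) + gcd(21,7) = 12+2+5+14+7 = 40.
Pick's theorem gives I = A − B/2 + 1 = 292 − 40/2 + 1 = 273.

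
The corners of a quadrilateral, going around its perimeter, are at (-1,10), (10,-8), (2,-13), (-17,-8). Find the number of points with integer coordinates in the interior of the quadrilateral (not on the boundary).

Using the shoelace formula, 2A = |((-1)·(-8) − 10·10) + (10·(-13) − 2·(-8)) + (2·(-8) − (-17)·(-13)) + ((-17)·10 − (-1)·(-8))| = 621, so the area is 310.5.
The number of boundary lattice points is Σ gcd(|Δx|,|Δy|) = gcd(11,18) + gcd(8,5) + gcd(19,5) + gcd(16,18) = 1+1+1+2 = 5.
By Pick's theorem A = I + B/2 − 1, so I = 310.5 − 5/2 + 1 = 309.

309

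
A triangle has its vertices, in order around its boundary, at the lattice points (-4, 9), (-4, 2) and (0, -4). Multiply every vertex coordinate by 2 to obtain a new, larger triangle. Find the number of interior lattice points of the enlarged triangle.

The shoelace formula gives twice the area as |[(-4)·2 − (-4)·9] + [(-4)·(-4) − 0·2] + [0·9 − (-4)·(-4)]| = 28, so the area is 14.
Summing gcd(|Δx|,|Δy|) over the edges gives the boundary count: gcd(0,7) + gcd(4,6) + gcd(4,13) = 7+2+1 = 10.
Scaling by 2 multiplies the area by 2² = 4 (so the new area is 56) and multiplies the boundary lattice-point count by 2, giving 20.
By Pick's theorem, the interior count of the dilated polygon is 56 − 20/2 + 1 = 47.

47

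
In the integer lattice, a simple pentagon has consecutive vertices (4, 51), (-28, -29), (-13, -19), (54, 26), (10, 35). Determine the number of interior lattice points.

2066

By the shoelace formula, twice the signed area is |(4·(-29) − (-28)·51) + ((-28)·(-19) − (-13)·(-29)) + ((-13)·26 − 54·(-19)) + (54·35 − 10·26) + (10·51 − 4·35)| = 4155, so the area is 2077.5.
Summing gcd(|Δx|,|Δy|) over the edges gives the boundary count: gcd(32,80) + gcd(15,10) + gcd(67,45) + gcd(44,9) + gcd(6,16) = 16+5+1+1+2 = 25.
By Pick's theorem A = I + B/2 − 1, so I = 2077.5 − 25/2 + 1 = 2066.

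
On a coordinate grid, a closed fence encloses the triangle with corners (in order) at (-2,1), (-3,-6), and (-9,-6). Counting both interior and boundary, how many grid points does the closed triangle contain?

The shoelace formula gives twice the area as |[(-2)·(-6) − (-3)·1] + [(-3)·(-6) − (-9)·(-6)] + [(-9)·1 − (-2)·(-6)]| = 42, so the area is 21.
Summing gcd(|Δx|,|Δy|) over the edges gives the boundary count: gcd(1,7) + gcd(6,0) + gcd(7,7) = 1+6+7 = 14.
Pick's theorem gives I = A − B/2 + 1 = 21 − 14/2 + 1 = 15, so the closed region contains I + B = 15 + 14 = 29 lattice points.

29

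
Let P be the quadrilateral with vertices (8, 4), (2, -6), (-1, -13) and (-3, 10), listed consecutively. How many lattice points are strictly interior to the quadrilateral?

113

The shoelace formula gives twice the area as |(8·(-6) − 2·4) + (2·(-13) − (-1)·(-6)) + ((-1)·10 − (-3)·(-13)) + ((-3)·4 − 8·10)| = 229, so the area is 229/2.
Summing gcd(|Δx|,|Δy|) over the edges gives the boundary count: gcd(6,10) + gcd(3,7) + gcd(2,23) + gcd(11,6) = 2+1+1+1 = 5.
By Pick's theorem A = I + B/2 − 1, so I = 229/2 − 5/2 + 1 = 113.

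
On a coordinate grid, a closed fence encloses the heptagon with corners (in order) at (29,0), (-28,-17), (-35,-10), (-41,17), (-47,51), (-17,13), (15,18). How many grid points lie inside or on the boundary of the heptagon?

1946

The shoelace formula gives twice the area as |(29·(-17) − (-28)·0) + ((-28)·(-10) − (-35)·(-17)) + ((-35)·17 − (-41)·(-10)) + ((-41)·51 − (-47)·17) + ((-47)·13 − (-17)·51) + ((-17)·18 − 15·13) + (15·0 − 29·18)| = 3872, so the area is 1936.
Summing gcd(|Δx|,|Δy|) over the edges gives the boundary count: gcd(57,17) + gcd(7,7) + gcd(6,27) + gcd(6,34) + gcd(30,38) + gcd(32,5) + gcd(14,18) = 1+7+3+2+2+1+2 = 18.
Pick's theorem gives I = A − B/2 + 1 = 1936 − 18/2 + 1 = 1928, so the closed region contains I + B = 1928 + 18 = 1946 lattice points.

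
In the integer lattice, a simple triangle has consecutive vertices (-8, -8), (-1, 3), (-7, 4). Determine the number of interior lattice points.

The shoelace formula gives twice the area as |((-8)·3 − (-1)·(-8)) + ((-1)·4 − (-7)·3) + ((-7)·(-8) − (-8)·4)| = 73, so the area is 36.5.
Summing gcd(|Δx|,|Δy|) over the edges gives the boundary count: gcd(7,11) + gcd(6,1) + gcd(1,12) = 1+1+1 = 3.
By Pick's theorem A = I + B/2 − 1, so I = 36.5 − 3/2 + 1 = 36.

36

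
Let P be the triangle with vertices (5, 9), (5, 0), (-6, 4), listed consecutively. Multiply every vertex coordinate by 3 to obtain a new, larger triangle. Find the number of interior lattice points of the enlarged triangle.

430

Using the shoelace formula, 2A = |[5·0 − 5·9] + [5·4 − (-6)·0] + [(-6)·9 − 5·4]| = 99, so the area is 99/2.
Along each edge there are gcd(|Δx|,|Δy|)+1 lattice points, so counting each shared vertex once the boundary has gcd(0,9) + gcd(11,4) + gcd(11,5) = 9+1+1 = 11.
Scaling by 3 multiplies the area by 3² = 9 (so the new area is 445.5) and multiplies the boundary lattice-point count by 3, giving 33.
By Pick's theorem, the interior count of the dilated polygon is 445.5 − 33/2 + 1 = 430.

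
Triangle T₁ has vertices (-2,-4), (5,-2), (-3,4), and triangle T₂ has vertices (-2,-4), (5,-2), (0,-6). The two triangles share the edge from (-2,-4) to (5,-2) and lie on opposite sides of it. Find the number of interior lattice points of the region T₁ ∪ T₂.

36

The union is the simple quadrilateral with vertices (-2,-4), (-3,4), (5,-2), (0,-6) in order.
Using the shoelace formula, 2A = |[(-2)·4 − (-3)·(-4)] + [(-3)·(-2) − 5·4] + [5·(-6) − 0·(-2)] + [0·(-4) − (-2)·(-6)]| = 76, so the area is 38.
Summing gcd(|Δx|,|Δy|) over the edges gives the boundary count: gcd(1,8) + gcd(8,6) + gcd(5,4) + gcd(2,2) = 1+2+1+2 = 6.
By Pick's theorem I = A − B/2 + 1 = 38 − 6/2 + 1 = 36.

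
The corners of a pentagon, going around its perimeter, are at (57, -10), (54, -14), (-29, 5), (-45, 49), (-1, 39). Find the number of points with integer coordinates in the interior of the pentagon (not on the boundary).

By the shoelace formula, twice the signed area is |(57·(-14) − 54·(-10)) + (54·5 − (-29)·(-14)) + ((-29)·49 − (-45)·5) + ((-45)·39 − (-1)·49) + ((-1)·(-10) − 57·39)| = 5509, so the area is 2754.5.
Summing gcd(|Δx|,|Δy|) over the edges gives the boundary count: gcd(3,4) + gcd(83,19) + gcd(16,44) + gcd(44,10) + gcd(58,49) = 1+1+4+2+1 = 9.
By Pick's theorem A = I + B/2 − 1, so I = 2754.5 − 9/2 + 1 = 2751.

2751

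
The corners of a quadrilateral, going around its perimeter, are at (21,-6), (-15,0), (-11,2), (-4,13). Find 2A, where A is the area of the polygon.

504

Using the shoelace formula, 2A = |[21·0 − (-15)·(-6)] + [(-15)·2 − (-11)·0] + [(-11)·13 − (-4)·2] + [(-4)·(-6) − 21·13]| = 504, so the area is 252.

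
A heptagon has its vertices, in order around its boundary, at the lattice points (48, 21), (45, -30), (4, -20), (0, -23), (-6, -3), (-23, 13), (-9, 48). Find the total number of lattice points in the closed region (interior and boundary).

3521

By the shoelace formula, twice the signed area is |[48·(-30) − 45·21] + [45·(-20) − 4·(-30)] + [4·(-23) − 0·(-20)] + [0·(-3) − (-6)·(-23)] + [(-6)·13 − (-23)·(-3)] + [(-23)·48 − (-9)·13] + [(-9)·21 − 48·48]| = 7022, so the area is 3511.
Along each edge there are gcd(|Δx|,|Δy|)+1 lattice points, so counting each shared vertex once the boundary has gcd(3,51) + gcd(41,10) + gcd(4,3) + gcd(6,20) + gcd(17,16) + gcd(14,35) + gcd(57,27) = 3+1+1+2+1+7+3 = 18.
Pick's theorem gives I = A − B/2 + 1 = 3511 − 18/2 + 1 = 3503, so the closed region contains I + B = 3503 + 18 = 3521 lattice points.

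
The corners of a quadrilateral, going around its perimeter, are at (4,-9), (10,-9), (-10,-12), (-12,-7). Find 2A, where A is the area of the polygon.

By the shoelace formula, twice the signed area is |[4·(-9) − 10·(-9)] + [10·(-12) − (-10)·(-9)] + [(-10)·(-7) − (-12)·(-12)] + [(-12)·(-9) − 4·(-7)]| = 94, so the area is 47.

94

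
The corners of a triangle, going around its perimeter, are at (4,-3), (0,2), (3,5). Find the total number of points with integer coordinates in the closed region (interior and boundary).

17

Using the shoelace formula, 2A = |(4·2 − 0·(-3)) + (0·5 − 3·2) + (3·(-3) − 4·5)| = 27, so the area is 13.5.
Along each edge there are gcd(|Δx|,|Δy|)+1 lattice points, so counting each shared vertex once the boundary has gcd(4,5) + gcd(3,3) + gcd(1,8) = 1+3+1 = 5.
Pick's theorem gives I = A − B/2 + 1 = 13.5 − 5/2 + 1 = 12, so the closed region contains I + B = 12 + 5 = 17 lattice points.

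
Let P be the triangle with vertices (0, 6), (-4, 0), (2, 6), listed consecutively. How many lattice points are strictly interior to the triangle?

By the shoelace formula, twice the signed area is |(0·0 − (-4)·6) + ((-4)·6 − 2·0) + (2·6 − 0·6)| = 12, so the area is 6.
Along each edge there are gcd(|Δx|,|Δy|)+1 lattice points, so counting each shared vertex once the boundary has gcd(4,6) + gcd(6,6) + gcd(2,0) = 2+6+2 = 10.
Pick's theorem gives I = A − B/2 + 1 = 6 − 10/2 + 1 = 2.

2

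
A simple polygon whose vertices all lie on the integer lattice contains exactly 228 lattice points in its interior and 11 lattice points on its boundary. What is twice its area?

465

Pick's theorem states A = I + B/2 − 1, so A = 228 + 11/2 − 1 = 465/2.
Hence 2A = 465.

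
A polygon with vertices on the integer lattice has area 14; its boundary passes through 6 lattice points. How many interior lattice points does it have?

Pick's theorem A = I + B/2 − 1 rearranges to I = A − B/2 + 1 = 14 − 6/2 + 1 = 12.

12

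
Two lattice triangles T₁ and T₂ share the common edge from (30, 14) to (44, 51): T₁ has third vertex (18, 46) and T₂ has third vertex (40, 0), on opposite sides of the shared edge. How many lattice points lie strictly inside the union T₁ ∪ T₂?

726

The union is the simple quadrilateral with vertices (30, 14), (18, 46), (44, 51), (40, 0) in order.
Using the shoelace formula, 2A = |[30·46 − 18·14] + [18·51 − 44·46] + [44·0 − 40·51] + [40·14 − 30·0]| = 1458, so the area is 729.
Along each edge there are gcd(|Δx|,|Δy|)+1 lattice points, so counting each shared vertex once the boundary has gcd(12,32) + gcd(26,5) + gcd(4,51) + gcd(10,14) = 4+1+1+2 = 8.
By Pick's theorem I = A − B/2 + 1 = 729 − 8/2 + 1 = 726.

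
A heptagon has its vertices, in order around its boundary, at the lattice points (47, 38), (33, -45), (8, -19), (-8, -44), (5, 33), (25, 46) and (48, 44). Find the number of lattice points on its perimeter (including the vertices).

7

Along each edge there are gcd(|Δx|,|Δy|)+1 lattice points, so counting each shared vertex once the boundary has gcd(14,83) + gcd(25,26) + gcd(16,25) + gcd(13,77) + gcd(20,13) + gcd(23,2) + gcd(1,6) = 1+1+1+1+1+1+1 = 7.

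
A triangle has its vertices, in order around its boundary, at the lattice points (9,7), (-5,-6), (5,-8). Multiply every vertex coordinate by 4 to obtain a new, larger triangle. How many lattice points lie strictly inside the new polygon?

1257

The shoelace formula gives twice the area as |(9·(-6) − (-5)·7) + ((-5)·(-8) − 5·(-6)) + (5·7 − 9·(-8))| = 158, so the area is 79.
Along each edge there are gcd(|Δx|,|Δy|)+1 lattice points, so counting each shared vertex once the boundary has gcd(14,13) + gcd(10,2) + gcd(4,15) = 1+2+1 = 4.
Scaling by 4 multiplies the area by 4² = 16 (so the new area is 1264) and multiplies the boundary lattice-point count by 4, giving 16.
By Pick's theorem, the interior count of the dilated polygon is 1264 − 16/2 + 1 = 1257.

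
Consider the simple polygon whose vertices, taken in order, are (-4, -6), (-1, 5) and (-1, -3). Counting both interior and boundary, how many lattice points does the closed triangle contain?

19

Using the shoelace formula, 2A = |[(-4)·5 − (-1)·(-6)] + [(-1)·(-3) − (-1)·5] + [(-1)·(-6) − (-4)·(-3)]| = 24, so the area is 12.
The number of boundary lattice points is Σ gcd(|Δx|,|Δy|) = gcd(3,11) + gcd(0,8) + gcd(3,3) = 1+8+3 = 12.
Pick's theorem gives I = A − B/2 + 1 = 12 − 12/2 + 1 = 7, so the closed region contains I + B = 7 + 12 = 19 lattice points.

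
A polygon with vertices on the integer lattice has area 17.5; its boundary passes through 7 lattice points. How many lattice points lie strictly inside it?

Pick's theorem A = I + B/2 − 1 rearranges to I = A − B/2 + 1 = 17.5 − 7/2 + 1 = 15.

15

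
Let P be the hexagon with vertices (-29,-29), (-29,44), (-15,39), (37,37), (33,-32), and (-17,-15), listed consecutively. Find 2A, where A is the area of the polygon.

The shoelace formula gives twice the area as |[(-29)·44 − (-29)·(-29)] + [(-29)·39 − (-15)·44] + [(-15)·37 − 37·39] + [37·(-32) − 33·37] + [33·(-15) − (-17)·(-32)] + [(-17)·(-29) − (-29)·(-15)]| = 7972, so the area is 3986.

7972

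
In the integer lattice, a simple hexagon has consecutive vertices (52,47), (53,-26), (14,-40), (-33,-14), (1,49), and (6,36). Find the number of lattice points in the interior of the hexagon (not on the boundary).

5281

By the shoelace formula, twice the signed area is |[52·(-26) − 53·47] + [53·(-40) − 14·(-26)] + [14·(-14) − (-33)·(-40)] + [(-33)·49 − 1·(-14)] + [1·36 − 6·49] + [6·47 − 52·36]| = 10566, so the area is 5283.
Along each edge there are gcd(|Δx|,|Δy|)+1 lattice points, so counting each shared vertex once the boundary has gcd(1,73) + gcd(39,14) + gcd(47,26) + gcd(34,63) + gcd(5,13) + gcd(46,11) = 1+1+1+1+1+1 = 6.
By Pick's theorem A = I + B/2 − 1, so I = 5283 − 6/2 + 1 = 5281.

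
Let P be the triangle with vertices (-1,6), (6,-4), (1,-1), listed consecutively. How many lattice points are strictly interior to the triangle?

Using the shoelace formula, 2A = |((-1)·(-4) − 6·6) + (6·(-1) − 1·(-4)) + (1·6 − (-1)·(-1))| = 29, so the area is 29/2.
The number of boundary lattice points is Σ gcd(|Δx|,|Δy|) = gcd(7,10) + gcd(5,3) + gcd(2,7) = 1+1+1 = 3.
Pick's theorem gives I = A − B/2 + 1 = 29/2 − 3/2 + 1 = 14.

14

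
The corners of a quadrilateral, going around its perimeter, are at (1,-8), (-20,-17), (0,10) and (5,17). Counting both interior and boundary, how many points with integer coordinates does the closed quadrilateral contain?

The shoelace formula gives twice the area as |(1·(-17) − (-20)·(-8)) + ((-20)·10 − 0·(-17)) + (0·17 − 5·10) + (5·(-8) − 1·17)| = 484, so the area is 242.
The number of boundary lattice points is Σ gcd(|Δx|,|Δy|) = gcd(21,9) + gcd(20,27) + gcd(5,7) + gcd(4,25) = 3+1+1+1 = 6.
Pick's theorem gives I = A − B/2 + 1 = 242 − 6/2 + 1 = 240, so the closed region contains I + B = 240 + 6 = 246 lattice points.

246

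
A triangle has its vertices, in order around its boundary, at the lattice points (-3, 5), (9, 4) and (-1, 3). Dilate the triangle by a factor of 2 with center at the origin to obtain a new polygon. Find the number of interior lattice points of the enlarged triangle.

41

Using the shoelace formula, 2A = |((-3)·4 − 9·5) + (9·3 − (-1)·4) + ((-1)·5 − (-3)·3)| = 22, so the area is 11.
Along each edge there are gcd(|Δx|,|Δy|)+1 lattice points, so counting each shared vertex once the boundary has gcd(12,1) + gcd(10,1) + gcd(2,2) = 1+1+2 = 4.
Scaling by 2 multiplies the area by 2² = 4 (so the new area is 44) and multiplies the boundary lattice-point count by 2, giving 8.
By Pick's theorem, the interior count of the dilated polygon is 44 − 8/2 + 1 = 41.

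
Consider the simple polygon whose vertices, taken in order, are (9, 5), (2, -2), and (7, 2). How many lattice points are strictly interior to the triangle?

0

Using the shoelace formula, 2A = |(9·(-2) − 2·5) + (2·2 − 7·(-2)) + (7·5 − 9·2)| = 7, so the area is 3.5.
The number of boundary lattice points is Σ gcd(|Δx|,|Δy|) = gcd(7,7) + gcd(5,4) + gcd(2,3) = 7+1+1 = 9.
Pick's theorem gives I = A − B/2 + 1 = 3.5 − 9/2 + 1 = 0.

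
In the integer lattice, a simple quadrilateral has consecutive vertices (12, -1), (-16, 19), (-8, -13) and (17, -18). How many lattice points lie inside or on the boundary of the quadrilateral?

By the shoelace formula, twice the signed area is |(12·19 − (-16)·(-1)) + ((-16)·(-13) − (-8)·19) + ((-8)·(-18) − 17·(-13)) + (17·(-1) − 12·(-18))| = 1136, so the area is 568.
Summing gcd(|Δx|,|Δy|) over the edges gives the boundary count: gcd(28,20) + gcd(8,32) + gcd(25,5) + gcd(5,17) = 4+8+5+1 = 18.
Pick's theorem gives I = A − B/2 + 1 = 568 − 18/2 + 1 = 560, so the closed region contains I + B = 560 + 18 = 578 lattice points.

578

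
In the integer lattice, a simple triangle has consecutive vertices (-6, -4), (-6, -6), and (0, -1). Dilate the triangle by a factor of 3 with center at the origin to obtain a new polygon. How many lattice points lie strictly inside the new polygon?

46

By the shoelace formula, twice the signed area is |[(-6)·(-6) − (-6)·(-4)] + [(-6)·(-1) − 0·(-6)] + [0·(-4) − (-6)·(-1)]| = 12, so the area is 6.
Summing gcd(|Δx|,|Δy|) over the edges gives the boundary count: gcd(0,2) + gcd(6,5) + gcd(6,3) = 2+1+3 = 6.
Scaling by 3 multiplies the area by 3² = 9 (so the new area is 54) and multiplies the boundary lattice-point count by 3, giving 18.
By Pick's theorem, the interior count of the dilated polygon is 54 − 18/2 + 1 = 46.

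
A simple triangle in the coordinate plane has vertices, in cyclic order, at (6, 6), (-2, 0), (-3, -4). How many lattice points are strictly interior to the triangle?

12

By the shoelace formula, twice the signed area is |(6·0 − (-2)·6) + ((-2)·(-4) − (-3)·0) + ((-3)·6 − 6·(-4))| = 26, so the area is 13.
Along each edge there are gcd(|Δx|,|Δy|)+1 lattice points, so counting each shared vertex once the boundary has gcd(8,6) + gcd(1,4) + gcd(9,10) = 2+1+1 = 4.
Pick's theorem gives I = A − B/2 + 1 = 13 − 4/2 + 1 = 12.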